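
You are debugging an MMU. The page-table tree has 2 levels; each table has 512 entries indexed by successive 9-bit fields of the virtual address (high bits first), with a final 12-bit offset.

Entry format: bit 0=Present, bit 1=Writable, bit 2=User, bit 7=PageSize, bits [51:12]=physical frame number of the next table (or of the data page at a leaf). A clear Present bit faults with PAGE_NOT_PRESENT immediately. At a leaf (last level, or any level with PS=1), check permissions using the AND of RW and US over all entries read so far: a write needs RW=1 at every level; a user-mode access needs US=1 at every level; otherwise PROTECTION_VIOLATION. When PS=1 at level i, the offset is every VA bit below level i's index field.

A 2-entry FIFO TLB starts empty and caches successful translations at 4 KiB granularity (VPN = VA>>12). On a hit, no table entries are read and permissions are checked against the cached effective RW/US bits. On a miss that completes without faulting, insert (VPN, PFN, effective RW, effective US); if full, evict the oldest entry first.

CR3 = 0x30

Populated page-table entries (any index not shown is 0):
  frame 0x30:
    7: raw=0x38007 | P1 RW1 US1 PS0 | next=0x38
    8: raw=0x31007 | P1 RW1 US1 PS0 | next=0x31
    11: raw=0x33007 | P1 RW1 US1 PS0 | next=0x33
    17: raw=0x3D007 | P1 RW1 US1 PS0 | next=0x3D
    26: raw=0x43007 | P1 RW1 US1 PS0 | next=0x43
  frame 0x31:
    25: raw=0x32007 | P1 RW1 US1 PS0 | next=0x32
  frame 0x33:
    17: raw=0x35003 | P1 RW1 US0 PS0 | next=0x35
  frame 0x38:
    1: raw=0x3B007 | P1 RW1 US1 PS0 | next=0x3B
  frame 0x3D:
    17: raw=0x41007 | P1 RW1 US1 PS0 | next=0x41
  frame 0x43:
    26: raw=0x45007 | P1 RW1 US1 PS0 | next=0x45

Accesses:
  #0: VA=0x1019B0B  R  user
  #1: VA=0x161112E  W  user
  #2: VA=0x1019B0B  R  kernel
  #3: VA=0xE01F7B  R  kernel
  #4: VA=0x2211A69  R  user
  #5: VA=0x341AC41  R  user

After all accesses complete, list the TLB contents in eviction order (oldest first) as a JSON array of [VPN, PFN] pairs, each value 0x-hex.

Trace:
#0 VA=0x1019B0B (r,user):
  L0 @0x30[8] → 0x31007  P=1,RW=1,US=1,PS=0
  L1 @0x31[25] → 0x32007  P=1,RW=1,US=1,PS=0
  ⇒ phys 0x32B0B  [2 reads]
#1 VA=0x161112E (w,user):
  L0 @0x30[11] → 0x33007  P=1,RW=1,US=1,PS=0
  L1 @0x33[17] → 0x35003  P=1,RW=1,US=0,PS=0
  → PROTECTION_VIOLATION  (2 entries read)
#2 VA=0x1019B0B (r,kernel):
  TLB hit vpn=0x1019 → PA=0x32B0B
#3 VA=0xE01F7B (r,kernel):
  L0 @0x30[7] → 0x38007  P=1,RW=1,US=1,PS=0
  L1 @0x38[1] → 0x3B007  P=1,RW=1,US=1,PS=0
  ⇒ phys 0x3BF7B  [2 reads]
#4 VA=0x2211A69 (r,user):
  L0 @0x30[17] → 0x3D007  P=1,RW=1,US=1,PS=0
  L1 @0x3D[17] → 0x41007  P=1,RW=1,US=1,PS=0
  ⇒ phys 0x41A69  [2 reads]
#5 VA=0x341AC41 (r,user):
  L0 @0x30[26] → 0x43007  P=1,RW=1,US=1,PS=0
  L1 @0x43[26] → 0x45007  P=1,RW=1,US=1,PS=0
  ⇒ phys 0x45C41  [2 reads]

TLB: [["0x2211", "0x41"], ["0x341A", "0x45"]]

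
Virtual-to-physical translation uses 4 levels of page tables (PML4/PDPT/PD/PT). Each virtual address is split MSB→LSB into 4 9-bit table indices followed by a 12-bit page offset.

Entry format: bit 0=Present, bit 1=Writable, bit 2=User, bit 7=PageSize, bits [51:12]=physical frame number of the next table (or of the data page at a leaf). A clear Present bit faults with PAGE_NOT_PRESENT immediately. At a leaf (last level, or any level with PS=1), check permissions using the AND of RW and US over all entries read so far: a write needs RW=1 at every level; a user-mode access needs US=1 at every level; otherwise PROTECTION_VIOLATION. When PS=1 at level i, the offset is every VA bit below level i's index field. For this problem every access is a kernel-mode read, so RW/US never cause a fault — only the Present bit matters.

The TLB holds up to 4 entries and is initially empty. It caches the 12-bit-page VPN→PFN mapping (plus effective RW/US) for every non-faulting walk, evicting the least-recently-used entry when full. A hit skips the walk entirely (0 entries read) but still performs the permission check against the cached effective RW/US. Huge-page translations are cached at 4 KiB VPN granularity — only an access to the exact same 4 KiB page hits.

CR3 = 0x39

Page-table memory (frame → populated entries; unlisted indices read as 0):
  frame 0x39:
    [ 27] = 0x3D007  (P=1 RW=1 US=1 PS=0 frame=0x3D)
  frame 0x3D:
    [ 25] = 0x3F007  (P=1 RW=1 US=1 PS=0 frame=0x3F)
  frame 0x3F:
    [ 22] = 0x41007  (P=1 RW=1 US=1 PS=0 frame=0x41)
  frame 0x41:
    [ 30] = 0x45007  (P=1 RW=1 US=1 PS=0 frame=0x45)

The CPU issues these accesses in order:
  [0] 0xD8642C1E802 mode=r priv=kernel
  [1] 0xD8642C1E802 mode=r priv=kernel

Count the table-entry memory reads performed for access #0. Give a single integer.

Trace:
#0 VA=0xD8642C1E802 (r,kernel):
  L0 @0x39[27] → 0x3D007  P=1,RW=1,US=1,PS=0
  L1 @0x3D[25] → 0x3F007  P=1,RW=1,US=1,PS=0
  L2 @0x3F[22] → 0x41007  P=1,RW=1,US=1,PS=0
  L3 @0x41[30] → 0x45007  P=1,RW=1,US=1,PS=0
  ✓ 0x45802  — 4 lookups
#1 VA=0xD8642C1E802 (r,kernel):
  TLB hit vpn=0xD8642C1E → PA=0x45802

Entries read for #0: 4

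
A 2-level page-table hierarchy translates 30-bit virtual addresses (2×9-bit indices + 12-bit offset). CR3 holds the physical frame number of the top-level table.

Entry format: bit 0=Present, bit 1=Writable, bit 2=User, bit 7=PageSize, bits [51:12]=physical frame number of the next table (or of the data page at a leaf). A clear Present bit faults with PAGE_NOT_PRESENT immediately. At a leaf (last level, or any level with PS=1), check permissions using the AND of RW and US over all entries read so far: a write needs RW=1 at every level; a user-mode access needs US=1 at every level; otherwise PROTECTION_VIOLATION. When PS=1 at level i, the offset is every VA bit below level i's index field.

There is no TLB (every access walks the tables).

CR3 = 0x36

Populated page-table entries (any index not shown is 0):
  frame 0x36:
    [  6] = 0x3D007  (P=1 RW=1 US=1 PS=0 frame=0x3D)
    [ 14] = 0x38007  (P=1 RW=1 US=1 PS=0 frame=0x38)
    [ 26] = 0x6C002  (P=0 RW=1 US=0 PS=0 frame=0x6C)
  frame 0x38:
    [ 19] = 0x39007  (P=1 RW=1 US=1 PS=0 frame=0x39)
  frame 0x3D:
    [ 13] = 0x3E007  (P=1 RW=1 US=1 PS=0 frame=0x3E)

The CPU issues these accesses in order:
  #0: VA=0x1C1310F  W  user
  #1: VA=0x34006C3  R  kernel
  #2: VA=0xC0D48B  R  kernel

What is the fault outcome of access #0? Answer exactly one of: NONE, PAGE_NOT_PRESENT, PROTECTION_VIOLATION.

Trace:
#0 VA=0x1C1310F (w,user):
  L0: frame=0x36 idx=14 entry=0x38007 [P=1 RW=1 US=1 PS=0]
  L1: frame=0x38 idx=19 entry=0x39007 [P=1 RW=1 US=1 PS=0]
  → PA=0x3910F  (2 entries read)
#1 VA=0x34006C3 (r,kernel):
  L0: frame=0x36 idx=26 entry=0x6C002 [P=0 RW=1 US=0 PS=0]
  ⇒ fault: PAGE_NOT_PRESENT  — 1 lookups
#2 VA=0xC0D48B (r,kernel):
  L0: frame=0x36 idx=6 entry=0x3D007 [P=1 RW=1 US=1 PS=0]
  L1: frame=0x3D idx=13 entry=0x3E007 [P=1 RW=1 US=1 PS=0]
  → PA=0x3E48B  (2 entries read)

Access #0 fault: NONE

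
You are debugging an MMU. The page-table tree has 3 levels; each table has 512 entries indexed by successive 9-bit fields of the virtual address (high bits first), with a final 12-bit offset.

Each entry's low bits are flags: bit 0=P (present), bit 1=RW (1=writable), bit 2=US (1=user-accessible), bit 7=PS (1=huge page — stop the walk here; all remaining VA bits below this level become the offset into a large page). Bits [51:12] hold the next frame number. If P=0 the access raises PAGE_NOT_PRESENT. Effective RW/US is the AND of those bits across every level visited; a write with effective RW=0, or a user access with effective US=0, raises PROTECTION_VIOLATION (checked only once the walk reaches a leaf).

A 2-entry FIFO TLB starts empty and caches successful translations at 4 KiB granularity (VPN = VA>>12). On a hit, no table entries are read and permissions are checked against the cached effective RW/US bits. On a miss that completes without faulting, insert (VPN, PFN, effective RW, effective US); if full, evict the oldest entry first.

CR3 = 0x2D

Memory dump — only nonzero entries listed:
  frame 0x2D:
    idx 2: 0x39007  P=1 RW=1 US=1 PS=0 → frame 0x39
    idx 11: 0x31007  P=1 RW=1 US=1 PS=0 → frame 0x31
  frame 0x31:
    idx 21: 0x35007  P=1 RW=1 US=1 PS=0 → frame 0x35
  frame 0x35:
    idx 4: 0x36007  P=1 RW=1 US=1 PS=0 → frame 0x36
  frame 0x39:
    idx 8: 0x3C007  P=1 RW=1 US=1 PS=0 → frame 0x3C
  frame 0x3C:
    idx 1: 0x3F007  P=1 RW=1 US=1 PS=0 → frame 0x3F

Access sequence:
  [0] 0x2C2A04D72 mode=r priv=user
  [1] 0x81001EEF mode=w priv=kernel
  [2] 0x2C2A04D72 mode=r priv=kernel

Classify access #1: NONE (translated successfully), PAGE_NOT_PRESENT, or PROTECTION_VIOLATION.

Per-access translation:
#0 VA=0x2C2A04D72 (r,user):
  L0 @0x2D[11] → 0x31007  P=1,RW=1,US=1,PS=0
  L1 @0x31[21] → 0x35007  P=1,RW=1,US=1,PS=0
  L2 @0x35[4] → 0x36007  P=1,RW=1,US=1,PS=0
  → PA=0x36D72  (3 entries read)
#1 VA=0x81001EEF (w,kernel):
  L0 @0x2D[2] → 0x39007  P=1,RW=1,US=1,PS=0
  L1 @0x39[8] → 0x3C007  P=1,RW=1,US=1,PS=0
  L2 @0x3C[1] → 0x3F007  P=1,RW=1,US=1,PS=0
  → PA=0x3FEEF  (3 entries read)
#2 VA=0x2C2A04D72 (r,kernel):
  TLB hit vpn=0x2C2A04 → PA=0x36D72

Access #1 fault: NONE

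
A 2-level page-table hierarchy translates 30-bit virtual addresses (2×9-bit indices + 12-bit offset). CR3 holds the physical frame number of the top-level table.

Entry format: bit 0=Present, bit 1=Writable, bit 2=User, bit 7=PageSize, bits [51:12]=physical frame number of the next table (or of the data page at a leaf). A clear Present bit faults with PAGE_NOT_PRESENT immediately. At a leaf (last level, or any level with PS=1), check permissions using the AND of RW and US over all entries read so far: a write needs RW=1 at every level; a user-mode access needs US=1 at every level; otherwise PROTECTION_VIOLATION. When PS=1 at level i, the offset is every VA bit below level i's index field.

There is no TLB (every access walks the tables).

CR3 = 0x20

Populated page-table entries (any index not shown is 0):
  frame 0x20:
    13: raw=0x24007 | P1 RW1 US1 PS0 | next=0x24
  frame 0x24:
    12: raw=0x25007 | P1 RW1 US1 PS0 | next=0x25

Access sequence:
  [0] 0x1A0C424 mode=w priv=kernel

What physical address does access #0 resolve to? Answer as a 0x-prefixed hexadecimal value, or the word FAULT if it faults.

Trace:
#0 VA=0x1A0C424 (w,kernel):
  L0 @0x20[13] → 0x24007  P=1,RW=1,US=1,PS=0
  L1 @0x24[12] → 0x25007  P=1,RW=1,US=1,PS=0
  ⇒ phys 0x25424  [2 reads]

Access #0 PA: 0x25424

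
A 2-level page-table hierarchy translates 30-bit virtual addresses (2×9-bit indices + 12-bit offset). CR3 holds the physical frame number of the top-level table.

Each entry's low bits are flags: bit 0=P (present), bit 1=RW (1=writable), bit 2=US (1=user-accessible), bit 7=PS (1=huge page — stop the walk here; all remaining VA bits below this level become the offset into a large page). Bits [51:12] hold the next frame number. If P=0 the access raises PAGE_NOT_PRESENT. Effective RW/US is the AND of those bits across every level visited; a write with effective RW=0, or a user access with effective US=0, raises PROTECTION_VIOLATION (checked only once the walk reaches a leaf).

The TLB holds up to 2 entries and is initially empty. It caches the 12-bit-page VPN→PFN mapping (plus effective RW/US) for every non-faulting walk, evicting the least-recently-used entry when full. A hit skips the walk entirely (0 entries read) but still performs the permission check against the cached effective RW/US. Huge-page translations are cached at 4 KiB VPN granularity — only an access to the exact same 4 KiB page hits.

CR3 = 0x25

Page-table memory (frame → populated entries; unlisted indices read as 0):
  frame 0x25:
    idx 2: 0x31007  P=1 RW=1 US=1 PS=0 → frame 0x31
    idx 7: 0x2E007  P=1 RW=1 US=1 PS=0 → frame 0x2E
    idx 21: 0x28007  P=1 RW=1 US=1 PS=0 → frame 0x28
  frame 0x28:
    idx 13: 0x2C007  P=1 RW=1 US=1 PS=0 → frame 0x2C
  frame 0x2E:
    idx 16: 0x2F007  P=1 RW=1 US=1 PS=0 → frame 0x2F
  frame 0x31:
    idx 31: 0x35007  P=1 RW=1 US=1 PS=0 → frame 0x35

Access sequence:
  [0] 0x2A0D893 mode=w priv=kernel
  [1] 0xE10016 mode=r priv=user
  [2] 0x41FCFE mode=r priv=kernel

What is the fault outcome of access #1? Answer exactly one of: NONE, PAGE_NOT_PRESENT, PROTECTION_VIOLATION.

Per-access translation:
#0 VA=0x2A0D893 (w,kernel):
  L0 @0x25[21] → 0x28007  P=1,RW=1,US=1,PS=0
  L1 @0x28[13] → 0x2C007  P=1,RW=1,US=1,PS=0
  → PA=0x2C893  (2 entries read)
#1 VA=0xE10016 (r,user):
  L0 @0x25[7] → 0x2E007  P=1,RW=1,US=1,PS=0
  L1 @0x2E[16] → 0x2F007  P=1,RW=1,US=1,PS=0
  → PA=0x2F016  (2 entries read)
#2 VA=0x41FCFE (r,kernel):
  L0 @0x25[2] → 0x31007  P=1,RW=1,US=1,PS=0
  L1 @0x31[31] → 0x35007  P=1,RW=1,US=1,PS=0
  → PA=0x35CFE  (2 entries read)

Access #1 fault: NONE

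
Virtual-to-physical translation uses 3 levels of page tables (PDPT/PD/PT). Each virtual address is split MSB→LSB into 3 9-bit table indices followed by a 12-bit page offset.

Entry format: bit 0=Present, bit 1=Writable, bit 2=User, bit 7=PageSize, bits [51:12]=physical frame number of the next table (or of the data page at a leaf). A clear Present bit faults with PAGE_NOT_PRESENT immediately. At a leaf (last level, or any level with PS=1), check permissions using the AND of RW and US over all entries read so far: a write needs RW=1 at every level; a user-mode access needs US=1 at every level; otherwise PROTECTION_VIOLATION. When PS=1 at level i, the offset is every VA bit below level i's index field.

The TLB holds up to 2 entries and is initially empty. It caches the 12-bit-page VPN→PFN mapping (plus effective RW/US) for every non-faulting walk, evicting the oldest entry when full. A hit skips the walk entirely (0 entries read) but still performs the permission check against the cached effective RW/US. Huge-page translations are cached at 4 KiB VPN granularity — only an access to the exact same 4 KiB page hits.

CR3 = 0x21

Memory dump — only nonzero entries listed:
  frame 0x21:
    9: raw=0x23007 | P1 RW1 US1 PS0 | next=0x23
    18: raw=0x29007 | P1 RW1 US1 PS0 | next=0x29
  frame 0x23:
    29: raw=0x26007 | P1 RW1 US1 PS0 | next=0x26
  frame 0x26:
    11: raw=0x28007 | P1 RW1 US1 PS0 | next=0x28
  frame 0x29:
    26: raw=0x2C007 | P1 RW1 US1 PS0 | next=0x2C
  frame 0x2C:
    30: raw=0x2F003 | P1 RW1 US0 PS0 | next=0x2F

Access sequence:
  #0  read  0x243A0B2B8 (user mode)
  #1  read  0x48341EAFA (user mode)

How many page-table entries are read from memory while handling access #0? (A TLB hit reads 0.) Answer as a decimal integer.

Per-access translation:
#0 VA=0x243A0B2B8 (r,user):
  L0 @0x21[9] → 0x23007  P=1,RW=1,US=1,PS=0
  L1 @0x23[29] → 0x26007  P=1,RW=1,US=1,PS=0
  L2 @0x26[11] → 0x28007  P=1,RW=1,US=1,PS=0
  → PA=0x282B8  (3 entries read)
#1 VA=0x48341EAFA (r,user):
  L0 @0x21[18] → 0x29007  P=1,RW=1,US=1,PS=0
  L1 @0x29[26] → 0x2C007  P=1,RW=1,US=1,PS=0
  L2 @0x2C[30] → 0x2F003  P=1,RW=1,US=0,PS=0
  → PROTECTION_VIOLATION  (3 entries read)

Entries read for #0: 3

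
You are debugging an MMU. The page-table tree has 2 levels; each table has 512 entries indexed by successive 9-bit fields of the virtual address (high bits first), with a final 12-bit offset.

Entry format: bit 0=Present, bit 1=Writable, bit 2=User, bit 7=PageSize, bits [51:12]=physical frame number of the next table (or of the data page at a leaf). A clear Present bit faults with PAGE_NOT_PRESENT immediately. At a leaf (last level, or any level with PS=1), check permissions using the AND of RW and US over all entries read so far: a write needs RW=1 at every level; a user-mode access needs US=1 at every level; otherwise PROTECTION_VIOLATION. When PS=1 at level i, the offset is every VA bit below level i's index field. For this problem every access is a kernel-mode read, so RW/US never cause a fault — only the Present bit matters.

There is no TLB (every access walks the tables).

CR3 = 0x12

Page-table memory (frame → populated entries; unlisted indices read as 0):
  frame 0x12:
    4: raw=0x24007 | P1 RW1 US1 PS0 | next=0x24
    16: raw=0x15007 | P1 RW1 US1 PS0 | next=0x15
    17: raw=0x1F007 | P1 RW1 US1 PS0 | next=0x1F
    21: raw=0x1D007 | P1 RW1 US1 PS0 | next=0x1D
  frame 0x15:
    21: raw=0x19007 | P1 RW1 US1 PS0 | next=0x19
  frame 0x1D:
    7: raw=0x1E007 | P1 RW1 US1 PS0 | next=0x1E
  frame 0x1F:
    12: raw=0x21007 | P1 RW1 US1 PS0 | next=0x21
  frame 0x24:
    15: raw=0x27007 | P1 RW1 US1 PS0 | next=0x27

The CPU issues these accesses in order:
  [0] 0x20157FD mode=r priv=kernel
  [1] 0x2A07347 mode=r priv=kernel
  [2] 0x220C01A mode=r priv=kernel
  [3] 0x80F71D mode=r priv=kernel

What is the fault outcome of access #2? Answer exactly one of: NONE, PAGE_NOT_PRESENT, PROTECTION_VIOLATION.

Trace:
#0 VA=0x20157FD (r,kernel):
  lvl0: tbl 0x12, slot 16 ⇒ 0x15007 (P1/RW1/US1/PS0)
  lvl1: tbl 0x15, slot 21 ⇒ 0x19007 (P1/RW1/US1/PS0)
  ✓ 0x197FD  — 2 lookups
#1 VA=0x2A07347 (r,kernel):
  lvl0: tbl 0x12, slot 21 ⇒ 0x1D007 (P1/RW1/US1/PS0)
  lvl1: tbl 0x1D, slot 7 ⇒ 0x1E007 (P1/RW1/US1/PS0)
  ✓ 0x1E347  — 2 lookups
#2 VA=0x220C01A (r,kernel):
  lvl0: tbl 0x12, slot 17 ⇒ 0x1F007 (P1/RW1/US1/PS0)
  lvl1: tbl 0x1F, slot 12 ⇒ 0x21007 (P1/RW1/US1/PS0)
  ✓ 0x2101A  — 2 lookups
#3 VA=0x80F71D (r,kernel):
  lvl0: tbl 0x12, slot 4 ⇒ 0x24007 (P1/RW1/US1/PS0)
  lvl1: tbl 0x24, slot 15 ⇒ 0x27007 (P1/RW1/US1/PS0)
  ✓ 0x2771D  — 2 lookups

Access #2 fault: NONE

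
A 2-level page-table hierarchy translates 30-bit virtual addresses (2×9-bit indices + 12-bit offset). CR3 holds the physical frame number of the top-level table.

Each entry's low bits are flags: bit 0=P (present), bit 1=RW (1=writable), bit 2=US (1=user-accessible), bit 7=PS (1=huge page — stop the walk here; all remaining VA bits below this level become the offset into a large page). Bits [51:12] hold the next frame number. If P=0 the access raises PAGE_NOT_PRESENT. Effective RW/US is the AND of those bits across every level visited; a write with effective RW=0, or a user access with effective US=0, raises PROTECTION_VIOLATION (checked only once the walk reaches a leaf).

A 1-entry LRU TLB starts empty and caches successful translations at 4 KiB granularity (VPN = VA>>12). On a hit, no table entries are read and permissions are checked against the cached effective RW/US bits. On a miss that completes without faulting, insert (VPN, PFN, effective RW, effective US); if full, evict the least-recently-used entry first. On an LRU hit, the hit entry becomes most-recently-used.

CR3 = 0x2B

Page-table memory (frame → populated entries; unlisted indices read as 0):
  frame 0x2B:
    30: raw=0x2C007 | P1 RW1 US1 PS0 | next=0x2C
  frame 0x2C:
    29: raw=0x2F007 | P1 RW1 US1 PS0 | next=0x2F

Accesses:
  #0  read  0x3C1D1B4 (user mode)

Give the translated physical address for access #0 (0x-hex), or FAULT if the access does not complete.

Walk each access:
#0 VA=0x3C1D1B4 (r,user):
  L0: frame=0x2B idx=30 entry=0x2C007 [P=1 RW=1 US=1 PS=0]
  L1: frame=0x2C idx=29 entry=0x2F007 [P=1 RW=1 US=1 PS=0]
  ⇒ phys 0x2F1B4  [2 reads]

Access #0 PA: 0x2F1B4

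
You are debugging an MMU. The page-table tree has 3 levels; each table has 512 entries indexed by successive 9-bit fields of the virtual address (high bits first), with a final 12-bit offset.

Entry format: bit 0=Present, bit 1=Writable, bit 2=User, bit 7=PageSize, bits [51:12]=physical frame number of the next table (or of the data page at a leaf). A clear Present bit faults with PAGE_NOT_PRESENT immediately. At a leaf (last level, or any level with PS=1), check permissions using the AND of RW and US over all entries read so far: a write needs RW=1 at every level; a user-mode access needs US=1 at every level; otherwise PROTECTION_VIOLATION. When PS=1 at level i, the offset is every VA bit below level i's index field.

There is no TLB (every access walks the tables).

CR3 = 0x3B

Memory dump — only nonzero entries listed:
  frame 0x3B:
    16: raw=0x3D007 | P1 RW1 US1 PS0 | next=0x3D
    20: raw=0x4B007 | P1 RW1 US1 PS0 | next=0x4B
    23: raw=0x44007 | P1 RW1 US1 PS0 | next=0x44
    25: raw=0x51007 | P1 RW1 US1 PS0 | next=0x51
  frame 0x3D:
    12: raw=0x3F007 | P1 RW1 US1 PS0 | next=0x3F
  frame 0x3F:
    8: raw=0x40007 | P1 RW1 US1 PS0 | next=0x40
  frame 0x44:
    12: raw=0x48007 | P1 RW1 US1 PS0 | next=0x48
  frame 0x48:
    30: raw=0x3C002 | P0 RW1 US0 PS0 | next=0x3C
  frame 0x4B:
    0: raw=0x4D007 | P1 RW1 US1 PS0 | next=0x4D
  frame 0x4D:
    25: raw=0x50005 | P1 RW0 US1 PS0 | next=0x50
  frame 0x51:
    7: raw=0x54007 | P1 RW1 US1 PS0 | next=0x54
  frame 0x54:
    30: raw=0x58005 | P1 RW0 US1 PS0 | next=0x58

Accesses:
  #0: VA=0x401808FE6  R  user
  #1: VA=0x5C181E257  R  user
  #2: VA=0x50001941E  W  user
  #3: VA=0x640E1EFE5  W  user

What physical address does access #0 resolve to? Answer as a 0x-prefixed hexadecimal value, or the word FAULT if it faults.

Walk each access:
#0 VA=0x401808FE6 (r,user):
  L0 @0x3B[16] → 0x3D007  P=1,RW=1,US=1,PS=0
  L1 @0x3D[12] → 0x3F007  P=1,RW=1,US=1,PS=0
  L2 @0x3F[8] → 0x40007  P=1,RW=1,US=1,PS=0
  ⇒ phys 0x40FE6  [3 reads]
#1 VA=0x5C181E257 (r,user):
  L0 @0x3B[23] → 0x44007  P=1,RW=1,US=1,PS=0
  L1 @0x44[12] → 0x48007  P=1,RW=1,US=1,PS=0
  L2 @0x48[30] → 0x3C002  P=0,RW=1,US=0,PS=0
  ✗ PAGE_NOT_PRESENT  [3 reads]
#2 VA=0x50001941E (w,user):
  L0 @0x3B[20] → 0x4B007  P=1,RW=1,US=1,PS=0
  L1 @0x4B[0] → 0x4D007  P=1,RW=1,US=1,PS=0
  L2 @0x4D[25] → 0x50005  P=1,RW=0,US=1,PS=0
  ✗ PROTECTION_VIOLATION  [3 reads]
#3 VA=0x640E1EFE5 (w,user):
  L0 @0x3B[25] → 0x51007  P=1,RW=1,US=1,PS=0
  L1 @0x51[7] → 0x54007  P=1,RW=1,US=1,PS=0
  L2 @0x54[30] → 0x58005  P=1,RW=0,US=1,PS=0
  ✗ PROTECTION_VIOLATION  [3 reads]

Access #0 PA: 0x40FE6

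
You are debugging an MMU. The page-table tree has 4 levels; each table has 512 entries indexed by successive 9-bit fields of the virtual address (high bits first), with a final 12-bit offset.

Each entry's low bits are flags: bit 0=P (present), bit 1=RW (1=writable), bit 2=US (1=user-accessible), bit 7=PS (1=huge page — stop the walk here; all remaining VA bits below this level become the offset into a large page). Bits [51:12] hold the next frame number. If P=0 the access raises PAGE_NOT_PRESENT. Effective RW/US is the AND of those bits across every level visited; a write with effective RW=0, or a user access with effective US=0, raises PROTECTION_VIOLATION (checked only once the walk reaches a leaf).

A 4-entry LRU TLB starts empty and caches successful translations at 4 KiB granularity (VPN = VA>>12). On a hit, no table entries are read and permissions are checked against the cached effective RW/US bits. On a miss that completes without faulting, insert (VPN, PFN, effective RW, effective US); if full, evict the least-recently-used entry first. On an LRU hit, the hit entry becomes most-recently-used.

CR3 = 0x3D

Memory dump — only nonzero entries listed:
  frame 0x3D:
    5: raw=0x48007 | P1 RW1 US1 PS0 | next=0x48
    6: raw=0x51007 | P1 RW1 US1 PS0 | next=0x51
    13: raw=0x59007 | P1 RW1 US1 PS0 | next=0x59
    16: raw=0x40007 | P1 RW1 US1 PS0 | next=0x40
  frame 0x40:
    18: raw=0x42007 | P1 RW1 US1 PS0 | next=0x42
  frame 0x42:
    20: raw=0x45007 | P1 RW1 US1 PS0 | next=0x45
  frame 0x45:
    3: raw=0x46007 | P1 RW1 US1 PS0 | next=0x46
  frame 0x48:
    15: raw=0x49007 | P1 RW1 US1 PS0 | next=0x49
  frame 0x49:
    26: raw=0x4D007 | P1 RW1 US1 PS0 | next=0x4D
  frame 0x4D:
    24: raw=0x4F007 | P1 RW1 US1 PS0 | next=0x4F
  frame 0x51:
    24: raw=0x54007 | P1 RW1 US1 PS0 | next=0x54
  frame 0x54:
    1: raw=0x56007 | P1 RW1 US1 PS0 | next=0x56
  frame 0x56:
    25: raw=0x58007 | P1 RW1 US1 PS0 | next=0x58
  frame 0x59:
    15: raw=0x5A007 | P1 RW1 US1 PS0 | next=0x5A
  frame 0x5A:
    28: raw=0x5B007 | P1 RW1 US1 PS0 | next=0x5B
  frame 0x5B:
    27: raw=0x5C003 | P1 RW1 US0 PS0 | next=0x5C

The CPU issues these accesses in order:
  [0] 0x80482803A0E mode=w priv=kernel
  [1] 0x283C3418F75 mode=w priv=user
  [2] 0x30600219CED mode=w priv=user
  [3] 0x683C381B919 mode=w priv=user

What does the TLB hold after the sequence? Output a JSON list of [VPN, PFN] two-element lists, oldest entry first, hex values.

Walk each access:
#0 VA=0x80482803A0E (w,kernel):
  lvl0: tbl 0x3D, slot 16 ⇒ 0x40007 (P1/RW1/US1/PS0)
  lvl1: tbl 0x40, slot 18 ⇒ 0x42007 (P1/RW1/US1/PS0)
  lvl2: tbl 0x42, slot 20 ⇒ 0x45007 (P1/RW1/US1/PS0)
  lvl3: tbl 0x45, slot 3 ⇒ 0x46007 (P1/RW1/US1/PS0)
  ✓ 0x46A0E  — 4 lookups
#1 VA=0x283C3418F75 (w,user):
  lvl0: tbl 0x3D, slot 5 ⇒ 0x48007 (P1/RW1/US1/PS0)
  lvl1: tbl 0x48, slot 15 ⇒ 0x49007 (P1/RW1/US1/PS0)
  lvl2: tbl 0x49, slot 26 ⇒ 0x4D007 (P1/RW1/US1/PS0)
  lvl3: tbl 0x4D, slot 24 ⇒ 0x4F007 (P1/RW1/US1/PS0)
  ✓ 0x4FF75  — 4 lookups
#2 VA=0x30600219CED (w,user):
  lvl0: tbl 0x3D, slot 6 ⇒ 0x51007 (P1/RW1/US1/PS0)
  lvl1: tbl 0x51, slot 24 ⇒ 0x54007 (P1/RW1/US1/PS0)
  lvl2: tbl 0x54, slot 1 ⇒ 0x56007 (P1/RW1/US1/PS0)
  lvl3: tbl 0x56, slot 25 ⇒ 0x58007 (P1/RW1/US1/PS0)
  ✓ 0x58CED  — 4 lookups
#3 VA=0x683C381B919 (w,user):
  lvl0: tbl 0x3D, slot 13 ⇒ 0x59007 (P1/RW1/US1/PS0)
  lvl1: tbl 0x59, slot 15 ⇒ 0x5A007 (P1/RW1/US1/PS0)
  lvl2: tbl 0x5A, slot 28 ⇒ 0x5B007 (P1/RW1/US1/PS0)
  lvl3: tbl 0x5B, slot 27 ⇒ 0x5C003 (P1/RW1/US0/PS0)
  ✗ PROTECTION_VIOLATION  [4 reads]

TLB: [["0x80482803", "0x46"], ["0x283C3418", "0x4F"], ["0x30600219", "0x58"]]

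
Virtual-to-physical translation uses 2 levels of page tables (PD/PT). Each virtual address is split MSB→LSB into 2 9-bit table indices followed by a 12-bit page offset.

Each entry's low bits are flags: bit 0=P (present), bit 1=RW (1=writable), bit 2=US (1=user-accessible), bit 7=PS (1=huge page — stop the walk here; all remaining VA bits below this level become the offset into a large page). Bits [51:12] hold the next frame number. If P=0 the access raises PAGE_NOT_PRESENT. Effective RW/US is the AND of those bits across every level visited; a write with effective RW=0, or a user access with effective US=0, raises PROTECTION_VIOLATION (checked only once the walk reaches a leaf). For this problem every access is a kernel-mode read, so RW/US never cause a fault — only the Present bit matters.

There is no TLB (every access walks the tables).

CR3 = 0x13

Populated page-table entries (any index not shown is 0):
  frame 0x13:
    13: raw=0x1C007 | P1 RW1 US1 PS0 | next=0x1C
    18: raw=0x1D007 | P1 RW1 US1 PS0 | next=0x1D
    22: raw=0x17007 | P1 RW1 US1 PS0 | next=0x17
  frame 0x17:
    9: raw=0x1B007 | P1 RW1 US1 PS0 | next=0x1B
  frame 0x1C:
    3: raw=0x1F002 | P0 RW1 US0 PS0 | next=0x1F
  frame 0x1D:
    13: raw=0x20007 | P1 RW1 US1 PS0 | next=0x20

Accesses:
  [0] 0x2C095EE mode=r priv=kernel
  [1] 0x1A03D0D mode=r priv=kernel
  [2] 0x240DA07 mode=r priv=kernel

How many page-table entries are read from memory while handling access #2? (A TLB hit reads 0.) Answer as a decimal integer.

Walk each access:
#0 VA=0x2C095EE (r,kernel):
  [0] read 0x13 idx=22: raw=0x17007 flags P=1 W=1 U=1 S=0
  [1] read 0x17 idx=9: raw=0x1B007 flags P=1 W=1 U=1 S=0
  → PA=0x1B5EE  (2 entries read)
#1 VA=0x1A03D0D (r,kernel):
  [0] read 0x13 idx=13: raw=0x1C007 flags P=1 W=1 U=1 S=0
  [1] read 0x1C idx=3: raw=0x1F002 flags P=0 W=1 U=0 S=0
  ⇒ fault: PAGE_NOT_PRESENT  — 2 lookups
#2 VA=0x240DA07 (r,kernel):
  [0] read 0x13 idx=18: raw=0x1D007 flags P=1 W=1 U=1 S=0
  [1] read 0x1D idx=13: raw=0x20007 flags P=1 W=1 U=1 S=0
  → PA=0x20A07  (2 entries read)

Entries read for #2: 2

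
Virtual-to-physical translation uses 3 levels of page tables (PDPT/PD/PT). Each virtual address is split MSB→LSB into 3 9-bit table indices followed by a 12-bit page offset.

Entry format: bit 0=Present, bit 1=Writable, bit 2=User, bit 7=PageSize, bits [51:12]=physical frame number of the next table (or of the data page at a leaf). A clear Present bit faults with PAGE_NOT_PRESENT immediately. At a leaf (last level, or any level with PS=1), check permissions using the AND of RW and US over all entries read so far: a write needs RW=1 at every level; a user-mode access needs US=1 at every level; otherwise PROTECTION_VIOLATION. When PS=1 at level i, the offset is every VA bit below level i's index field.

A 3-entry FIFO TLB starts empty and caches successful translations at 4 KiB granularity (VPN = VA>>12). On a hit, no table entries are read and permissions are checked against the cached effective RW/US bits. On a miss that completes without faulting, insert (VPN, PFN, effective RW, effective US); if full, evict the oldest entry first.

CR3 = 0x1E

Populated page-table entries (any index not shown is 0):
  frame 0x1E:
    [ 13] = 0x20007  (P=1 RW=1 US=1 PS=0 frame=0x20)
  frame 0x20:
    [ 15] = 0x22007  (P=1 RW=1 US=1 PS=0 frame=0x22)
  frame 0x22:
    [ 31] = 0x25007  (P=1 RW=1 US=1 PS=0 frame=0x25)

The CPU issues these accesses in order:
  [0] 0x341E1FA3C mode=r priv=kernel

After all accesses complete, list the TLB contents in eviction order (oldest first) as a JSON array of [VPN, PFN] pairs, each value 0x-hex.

Per-access translation:
#0 VA=0x341E1FA3C (r,kernel):
  L0 @0x1E[13] → 0x20007  P=1,RW=1,US=1,PS=0
  L1 @0x20[15] → 0x22007  P=1,RW=1,US=1,PS=0
  L2 @0x22[31] → 0x25007  P=1,RW=1,US=1,PS=0
  → PA=0x25A3C  (3 entries read)

TLB: [["0x341E1F", "0x25"]]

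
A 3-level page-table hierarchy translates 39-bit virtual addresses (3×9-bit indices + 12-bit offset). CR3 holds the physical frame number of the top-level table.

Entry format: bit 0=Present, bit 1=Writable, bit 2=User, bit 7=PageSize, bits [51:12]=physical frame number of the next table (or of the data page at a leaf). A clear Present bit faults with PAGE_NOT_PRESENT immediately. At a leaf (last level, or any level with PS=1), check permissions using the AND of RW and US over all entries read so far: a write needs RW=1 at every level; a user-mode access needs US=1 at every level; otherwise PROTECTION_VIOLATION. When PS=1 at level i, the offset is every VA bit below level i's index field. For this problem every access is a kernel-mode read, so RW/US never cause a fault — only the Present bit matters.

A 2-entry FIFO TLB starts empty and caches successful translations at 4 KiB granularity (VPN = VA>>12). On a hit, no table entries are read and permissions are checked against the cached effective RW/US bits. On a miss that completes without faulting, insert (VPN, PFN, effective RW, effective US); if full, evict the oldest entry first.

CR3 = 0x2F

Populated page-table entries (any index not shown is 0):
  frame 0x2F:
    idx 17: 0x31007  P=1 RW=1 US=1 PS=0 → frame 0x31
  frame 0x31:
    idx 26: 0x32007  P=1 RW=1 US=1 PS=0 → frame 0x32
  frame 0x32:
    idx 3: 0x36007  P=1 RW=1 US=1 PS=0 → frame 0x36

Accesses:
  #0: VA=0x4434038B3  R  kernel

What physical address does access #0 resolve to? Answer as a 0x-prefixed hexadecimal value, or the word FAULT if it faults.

Walk each access:
#0 VA=0x4434038B3 (r,kernel):
  lvl0: tbl 0x2F, slot 17 ⇒ 0x31007 (P1/RW1/US1/PS0)
  lvl1: tbl 0x31, slot 26 ⇒ 0x32007 (P1/RW1/US1/PS0)
  lvl2: tbl 0x32, slot 3 ⇒ 0x36007 (P1/RW1/US1/PS0)
  → PA=0x368B3  (3 entries read)

Access #0 PA: 0x368B3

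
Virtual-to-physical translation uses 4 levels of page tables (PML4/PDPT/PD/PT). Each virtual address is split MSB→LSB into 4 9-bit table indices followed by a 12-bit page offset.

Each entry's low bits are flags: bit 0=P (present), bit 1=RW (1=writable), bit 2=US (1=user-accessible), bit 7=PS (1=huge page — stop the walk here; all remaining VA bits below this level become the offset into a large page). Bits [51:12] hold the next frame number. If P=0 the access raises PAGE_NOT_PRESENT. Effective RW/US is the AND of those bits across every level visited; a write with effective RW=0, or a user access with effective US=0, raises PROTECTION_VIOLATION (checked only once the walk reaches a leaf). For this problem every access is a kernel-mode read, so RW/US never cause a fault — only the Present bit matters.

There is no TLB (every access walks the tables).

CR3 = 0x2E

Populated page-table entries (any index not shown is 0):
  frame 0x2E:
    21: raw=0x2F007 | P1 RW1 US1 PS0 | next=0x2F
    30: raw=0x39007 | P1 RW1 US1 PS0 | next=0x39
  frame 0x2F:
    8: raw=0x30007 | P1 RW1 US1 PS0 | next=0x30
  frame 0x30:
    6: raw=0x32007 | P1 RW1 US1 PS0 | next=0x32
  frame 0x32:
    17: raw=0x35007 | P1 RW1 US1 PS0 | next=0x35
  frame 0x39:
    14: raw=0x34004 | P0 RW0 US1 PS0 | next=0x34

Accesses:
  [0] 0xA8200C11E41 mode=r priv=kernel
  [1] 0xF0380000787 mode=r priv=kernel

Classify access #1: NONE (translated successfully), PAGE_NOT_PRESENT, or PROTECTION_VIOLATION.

Per-access translation:
#0 VA=0xA8200C11E41 (r,kernel):
  lvl0: tbl 0x2E, slot 21 ⇒ 0x2F007 (P1/RW1/US1/PS0)
  lvl1: tbl 0x2F, slot 8 ⇒ 0x30007 (P1/RW1/US1/PS0)
  lvl2: tbl 0x30, slot 6 ⇒ 0x32007 (P1/RW1/US1/PS0)
  lvl3: tbl 0x32, slot 17 ⇒ 0x35007 (P1/RW1/US1/PS0)
  ✓ 0x35E41  — 4 lookups
#1 VA=0xF0380000787 (r,kernel):
  lvl0: tbl 0x2E, slot 30 ⇒ 0x39007 (P1/RW1/US1/PS0)
  lvl1: tbl 0x39, slot 14 ⇒ 0x34004 (P0/RW0/US1/PS0)
  ✗ PAGE_NOT_PRESENT  [2 reads]

Access #1 fault: PAGE_NOT_PRESENT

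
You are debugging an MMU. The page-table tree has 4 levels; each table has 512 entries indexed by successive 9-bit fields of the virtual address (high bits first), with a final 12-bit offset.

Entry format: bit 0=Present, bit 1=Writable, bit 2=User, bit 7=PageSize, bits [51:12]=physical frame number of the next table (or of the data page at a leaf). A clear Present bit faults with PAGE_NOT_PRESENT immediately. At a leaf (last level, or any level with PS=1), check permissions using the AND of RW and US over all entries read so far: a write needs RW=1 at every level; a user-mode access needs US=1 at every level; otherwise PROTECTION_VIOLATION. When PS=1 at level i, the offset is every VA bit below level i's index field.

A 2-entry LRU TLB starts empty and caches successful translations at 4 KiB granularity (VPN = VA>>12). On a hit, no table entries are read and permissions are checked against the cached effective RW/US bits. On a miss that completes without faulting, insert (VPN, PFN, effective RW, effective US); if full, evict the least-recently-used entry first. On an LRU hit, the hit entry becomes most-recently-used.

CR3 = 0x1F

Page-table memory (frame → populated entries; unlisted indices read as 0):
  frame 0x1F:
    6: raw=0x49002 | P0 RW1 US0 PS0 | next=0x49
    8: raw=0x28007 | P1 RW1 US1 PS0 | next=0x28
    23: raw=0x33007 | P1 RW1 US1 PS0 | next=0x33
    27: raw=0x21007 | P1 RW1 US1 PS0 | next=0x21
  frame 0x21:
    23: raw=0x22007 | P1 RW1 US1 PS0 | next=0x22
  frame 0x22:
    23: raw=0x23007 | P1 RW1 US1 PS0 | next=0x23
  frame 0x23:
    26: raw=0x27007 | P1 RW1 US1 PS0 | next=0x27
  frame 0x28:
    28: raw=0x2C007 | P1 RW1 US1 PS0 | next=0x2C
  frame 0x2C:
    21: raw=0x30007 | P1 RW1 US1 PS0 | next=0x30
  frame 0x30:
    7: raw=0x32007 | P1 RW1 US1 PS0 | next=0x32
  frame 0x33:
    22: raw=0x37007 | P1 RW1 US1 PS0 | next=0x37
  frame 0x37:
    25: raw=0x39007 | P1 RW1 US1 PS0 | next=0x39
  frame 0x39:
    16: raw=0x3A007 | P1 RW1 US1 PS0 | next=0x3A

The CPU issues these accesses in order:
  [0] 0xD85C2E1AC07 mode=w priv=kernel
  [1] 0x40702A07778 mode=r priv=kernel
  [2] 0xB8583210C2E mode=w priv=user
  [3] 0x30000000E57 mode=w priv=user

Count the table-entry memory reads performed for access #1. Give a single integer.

Per-access translation:
#0 VA=0xD85C2E1AC07 (w,kernel):
  lvl0: tbl 0x1F, slot 27 ⇒ 0x21007 (P1/RW1/US1/PS0)
  lvl1: tbl 0x21, slot 23 ⇒ 0x22007 (P1/RW1/US1/PS0)
  lvl2: tbl 0x22, slot 23 ⇒ 0x23007 (P1/RW1/US1/PS0)
  lvl3: tbl 0x23, slot 26 ⇒ 0x27007 (P1/RW1/US1/PS0)
  ⇒ phys 0x27C07  [4 reads]
#1 VA=0x40702A07778 (r,kernel):
  lvl0: tbl 0x1F, slot 8 ⇒ 0x28007 (P1/RW1/US1/PS0)
  lvl1: tbl 0x28, slot 28 ⇒ 0x2C007 (P1/RW1/US1/PS0)
  lvl2: tbl 0x2C, slot 21 ⇒ 0x30007 (P1/RW1/US1/PS0)
  lvl3: tbl 0x30, slot 7 ⇒ 0x32007 (P1/RW1/US1/PS0)
  ⇒ phys 0x32778  [4 reads]
#2 VA=0xB8583210C2E (w,user):
  lvl0: tbl 0x1F, slot 23 ⇒ 0x33007 (P1/RW1/US1/PS0)
  lvl1: tbl 0x33, slot 22 ⇒ 0x37007 (P1/RW1/US1/PS0)
  lvl2: tbl 0x37, slot 25 ⇒ 0x39007 (P1/RW1/US1/PS0)
  lvl3: tbl 0x39, slot 16 ⇒ 0x3A007 (P1/RW1/US1/PS0)
  ⇒ phys 0x3AC2E  [4 reads]
#3 VA=0x30000000E57 (w,user):
  lvl0: tbl 0x1F, slot 6 ⇒ 0x49002 (P0/RW1/US0/PS0)
  ⇒ fault: PAGE_NOT_PRESENT  — 1 lookups

Entries read for #1: 4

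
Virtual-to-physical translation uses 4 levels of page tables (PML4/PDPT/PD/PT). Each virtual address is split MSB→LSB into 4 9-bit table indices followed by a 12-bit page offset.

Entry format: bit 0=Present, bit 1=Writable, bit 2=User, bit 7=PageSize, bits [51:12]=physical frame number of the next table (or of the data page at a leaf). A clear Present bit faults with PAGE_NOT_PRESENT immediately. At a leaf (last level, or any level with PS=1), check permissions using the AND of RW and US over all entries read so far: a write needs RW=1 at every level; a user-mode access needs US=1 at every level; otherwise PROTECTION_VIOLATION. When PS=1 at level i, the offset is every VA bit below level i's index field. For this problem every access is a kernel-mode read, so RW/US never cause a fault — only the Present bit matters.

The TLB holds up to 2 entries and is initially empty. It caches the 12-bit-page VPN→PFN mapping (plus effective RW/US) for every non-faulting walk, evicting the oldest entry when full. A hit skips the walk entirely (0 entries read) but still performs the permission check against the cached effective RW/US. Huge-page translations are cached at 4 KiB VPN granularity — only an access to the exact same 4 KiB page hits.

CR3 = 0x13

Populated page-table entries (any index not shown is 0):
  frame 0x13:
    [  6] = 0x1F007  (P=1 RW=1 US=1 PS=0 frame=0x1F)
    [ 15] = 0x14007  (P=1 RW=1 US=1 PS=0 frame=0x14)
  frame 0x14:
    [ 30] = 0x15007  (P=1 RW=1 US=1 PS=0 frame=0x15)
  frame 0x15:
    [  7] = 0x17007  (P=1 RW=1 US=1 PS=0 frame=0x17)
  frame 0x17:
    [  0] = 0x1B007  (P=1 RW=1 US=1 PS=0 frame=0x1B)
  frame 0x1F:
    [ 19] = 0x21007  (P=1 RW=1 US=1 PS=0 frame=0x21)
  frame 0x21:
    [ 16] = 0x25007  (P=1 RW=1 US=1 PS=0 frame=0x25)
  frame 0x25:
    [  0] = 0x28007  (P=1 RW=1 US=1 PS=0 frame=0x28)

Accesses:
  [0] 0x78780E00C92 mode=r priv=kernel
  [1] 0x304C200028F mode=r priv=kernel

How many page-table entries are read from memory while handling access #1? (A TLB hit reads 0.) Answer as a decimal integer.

Per-access translation:
#0 VA=0x78780E00C92 (r,kernel):
  lvl0: tbl 0x13, slot 15 ⇒ 0x14007 (P1/RW1/US1/PS0)
  lvl1: tbl 0x14, slot 30 ⇒ 0x15007 (P1/RW1/US1/PS0)
  lvl2: tbl 0x15, slot 7 ⇒ 0x17007 (P1/RW1/US1/PS0)
  lvl3: tbl 0x17, slot 0 ⇒ 0x1B007 (P1/RW1/US1/PS0)
  ⇒ phys 0x1BC92  [4 reads]
#1 VA=0x304C200028F (r,kernel):
  lvl0: tbl 0x13, slot 6 ⇒ 0x1F007 (P1/RW1/US1/PS0)
  lvl1: tbl 0x1F, slot 19 ⇒ 0x21007 (P1/RW1/US1/PS0)
  lvl2: tbl 0x21, slot 16 ⇒ 0x25007 (P1/RW1/US1/PS0)
  lvl3: tbl 0x25, slot 0 ⇒ 0x28007 (P1/RW1/US1/PS0)
  ⇒ phys 0x2828F  [4 reads]

Entries read for #1: 4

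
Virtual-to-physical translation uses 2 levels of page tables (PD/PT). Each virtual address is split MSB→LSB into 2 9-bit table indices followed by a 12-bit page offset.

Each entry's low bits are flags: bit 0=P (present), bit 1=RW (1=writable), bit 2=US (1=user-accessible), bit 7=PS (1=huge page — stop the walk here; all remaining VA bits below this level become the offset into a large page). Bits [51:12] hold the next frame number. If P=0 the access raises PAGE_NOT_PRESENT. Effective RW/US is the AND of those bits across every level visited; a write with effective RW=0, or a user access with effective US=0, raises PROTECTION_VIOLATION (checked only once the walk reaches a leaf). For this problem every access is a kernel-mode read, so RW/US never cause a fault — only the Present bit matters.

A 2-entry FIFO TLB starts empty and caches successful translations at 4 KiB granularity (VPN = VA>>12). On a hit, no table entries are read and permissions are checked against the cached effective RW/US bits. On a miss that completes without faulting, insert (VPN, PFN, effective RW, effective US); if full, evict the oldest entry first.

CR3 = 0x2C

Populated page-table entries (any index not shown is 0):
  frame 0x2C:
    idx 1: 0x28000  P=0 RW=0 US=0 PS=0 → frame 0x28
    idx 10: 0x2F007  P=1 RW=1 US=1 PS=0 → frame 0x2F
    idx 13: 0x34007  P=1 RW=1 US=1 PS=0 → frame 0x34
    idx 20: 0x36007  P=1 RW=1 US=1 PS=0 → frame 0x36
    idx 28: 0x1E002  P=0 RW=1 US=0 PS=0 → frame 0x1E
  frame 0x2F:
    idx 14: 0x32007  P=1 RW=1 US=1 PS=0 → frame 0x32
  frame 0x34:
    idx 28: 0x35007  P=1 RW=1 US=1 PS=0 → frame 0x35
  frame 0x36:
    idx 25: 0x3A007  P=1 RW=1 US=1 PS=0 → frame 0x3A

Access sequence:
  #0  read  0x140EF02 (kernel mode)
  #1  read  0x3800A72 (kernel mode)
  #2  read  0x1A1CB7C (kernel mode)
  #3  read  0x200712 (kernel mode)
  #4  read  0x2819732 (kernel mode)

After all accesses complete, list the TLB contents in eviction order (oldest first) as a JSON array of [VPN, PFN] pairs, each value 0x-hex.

Walk each access:
#0 VA=0x140EF02 (r,kernel):
  L0: frame=0x2C idx=10 entry=0x2F007 [P=1 RW=1 US=1 PS=0]
  L1: frame=0x2F idx=14 entry=0x32007 [P=1 RW=1 US=1 PS=0]
  → PA=0x32F02  (2 entries read)
#1 VA=0x3800A72 (r,kernel):
  L0: frame=0x2C idx=28 entry=0x1E002 [P=0 RW=1 US=0 PS=0]
  → PAGE_NOT_PRESENT  (1 entries read)
#2 VA=0x1A1CB7C (r,kernel):
  L0: frame=0x2C idx=13 entry=0x34007 [P=1 RW=1 US=1 PS=0]
  L1: frame=0x34 idx=28 entry=0x35007 [P=1 RW=1 US=1 PS=0]
  → PA=0x35B7C  (2 entries read)
#3 VA=0x200712 (r,kernel):
  L0: frame=0x2C idx=1 entry=0x28000 [P=0 RW=0 US=0 PS=0]
  → PAGE_NOT_PRESENT  (1 entries read)
#4 VA=0x2819732 (r,kernel):
  L0: frame=0x2C idx=20 entry=0x36007 [P=1 RW=1 US=1 PS=0]
  L1: frame=0x36 idx=25 entry=0x3A007 [P=1 RW=1 US=1 PS=0]
  → PA=0x3A732  (2 entries read)

TLB: [["0x1A1C", "0x35"], ["0x2819", "0x3A"]]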